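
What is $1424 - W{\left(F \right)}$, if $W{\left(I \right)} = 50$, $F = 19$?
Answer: $1374$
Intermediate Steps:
$1424 - W{\left(F \right)} = 1424 - 50 = 1374$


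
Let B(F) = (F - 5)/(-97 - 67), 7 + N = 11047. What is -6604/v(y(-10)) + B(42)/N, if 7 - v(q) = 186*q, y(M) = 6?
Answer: 11956897207/2007911040 ≈ 5.9549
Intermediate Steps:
v(q) = 7 - 186*q
N = 11040 (N = -7 + 11047 = 11040)
B(F) = 5/164 - F/164 (B(F) = (-5 + F)/(-164) = (-5 + F)*(-1/164) = 5/164 - F/164)
-6604/v(y(-10)) + B(42)/N = -6604/(7 - 186*6) + (5/164 - 1/164*42)/11040 = -6604/(7 - 1116) + (5/164 - 21/82)*(1/11040) = -6604/(-1109) - 37/164*1/11040 = -6604*(-1/1109) - 37/1810560 = 6604/1109 - 37/1810560 = 11956897207/2007911040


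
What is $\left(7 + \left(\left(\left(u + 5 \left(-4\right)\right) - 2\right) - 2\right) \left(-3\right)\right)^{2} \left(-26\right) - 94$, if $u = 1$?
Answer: $-150270$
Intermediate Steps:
$\left(7 + \left(\left(\left(u + 5 \left(-4\right)\right) - 2\right) - 2\right) \left(-3\right)\right)^{2} \left(-26\right) - 94 = \left(7 + \left(\left(\left(1 + 5 \left(-4\right)\right) - 2\right) - 2\right) \left(-3\right)\right)^{2} \left(-26\right) - 94 = \left(7 + \left(\left(\left(1 - 20\right) - 2\right) - 2\right) \left(-3\right)\right)^{2} \left(-26\right) - 94 = \left(7 + \left(\left(-19 - 2\right) - 2\right) \left(-3\right)\right)^{2} \left(-26\right) - 94 = \left(7 + \left(-21 - 2\right) \left(-3\right)\right)^{2} \left(-26\right) - 94 = \left(7 - -69\right)^{2} \left(-26\right) - 94 = \left(7 + 69\right)^{2} \left(-26\right) - 94 = 76^{2} \left(-26\right) - 94 = 5776 \left(-26\right) - 94 = -150176 - 94 = -150270$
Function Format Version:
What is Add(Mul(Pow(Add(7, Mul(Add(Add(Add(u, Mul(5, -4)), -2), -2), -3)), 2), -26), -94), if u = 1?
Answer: -150270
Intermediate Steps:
Add(Mul(Pow(Add(7, Mul(Add(Add(Add(u, Mul(5, -4)), -2), -2), -3)), 2), -26), -94) = Add(Mul(Pow(Add(7, Mul(Add(Add(Add(1, Mul(5, -4)), -2), -2), -3)), 2), -26), -94) = Add(Mul(Pow(Add(7, Mul(Add(Add(Add(1, -20), -2), -2), -3)), 2), -26), -94) = Add(Mul(Pow(Add(7, Mul(Add(Add(-19, -2), -2), -3)), 2), -26), -94) = Add(Mul(Pow(Add(7, Mul(Add(-21, -2), -3)), 2), -26), -94) = Add(Mul(Pow(Add(7, Mul(-23, -3)), 2), -26), -94) = Add(Mul(Pow(Add(7, 69), 2), -26), -94) = Add(Mul(Pow(76, 2), -26), -94) = Add(Mul(5776, -26), -94) = Add(-150176, -94) = -150270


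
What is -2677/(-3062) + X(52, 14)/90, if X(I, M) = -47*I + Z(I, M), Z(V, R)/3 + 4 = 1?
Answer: -1817539/68895 ≈ -26.381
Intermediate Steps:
Z(V, R) = -9 (Z(V, R) = -12 + 3*1 = -12 + 3 = -9)
X(I, M) = -9 - 47*I (X(I, M) = -47*I - 9 = -9 - 47*I)
-2677/(-3062) + X(52, 14)/90 = -2677/(-3062) + (-9 - 47*52)/90 = -2677*(-1/3062) + (-9 - 2444)*(1/90) = 2677/3062 - 2453*1/90 = 2677/3062 - 2453/90 = -1817539/68895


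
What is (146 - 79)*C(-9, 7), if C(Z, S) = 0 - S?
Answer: -469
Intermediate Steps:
C(Z, S) = -S
(146 - 79)*C(-9, 7) = (146 - 79)*(-1*7) = 67*(-7) = -469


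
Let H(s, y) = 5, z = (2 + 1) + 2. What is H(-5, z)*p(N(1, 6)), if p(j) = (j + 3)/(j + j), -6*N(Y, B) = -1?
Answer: 95/2 ≈ 47.500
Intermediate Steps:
N(Y, B) = 1/6 (N(Y, B) = -1/6*(-1) = 1/6)
z = 5 (z = 3 + 2 = 5)
p(j) = (3 + j)/(2*j) (p(j) = (3 + j)/((2*j)) = (3 + j)*(1/(2*j)) = (3 + j)/(2*j))
H(-5, z)*p(N(1, 6)) = 5*((3 + 1/6)/(2*(1/6))) = 5*((1/2)*6*(19/6)) = 5*(19/2) = 95/2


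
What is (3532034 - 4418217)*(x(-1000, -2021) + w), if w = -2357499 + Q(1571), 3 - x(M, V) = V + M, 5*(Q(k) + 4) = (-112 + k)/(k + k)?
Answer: 32778902139110473/15710 ≈ 2.0865e+12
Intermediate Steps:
Q(k) = -4 + (-112 + k)/(10*k) (Q(k) = -4 + ((-112 + k)/(k + k))/5 = -4 + ((-112 + k)/((2*k)))/5 = -4 + ((-112 + k)*(1/(2*k)))/5 = -4 + ((-112 + k)/(2*k))/5 = -4 + (-112 + k)/(10*k))
x(M, V) = 3 - M - V (x(M, V) = 3 - (V + M) = 3 - (M + V) = 3 + (-M - V) = 3 - M - V)
w = -37036370671/15710 (w = -2357499 + (⅒)*(-112 - 39*1571)/1571 = -2357499 + (⅒)*(1/1571)*(-112 - 61269) = -2357499 + (⅒)*(1/1571)*(-61381) = -2357499 - 61381/15710 = -37036370671/15710 ≈ -2.3575e+6)
(3532034 - 4418217)*(x(-1000, -2021) + w) = (3532034 - 4418217)*((3 - 1*(-1000) - 1*(-2021)) - 37036370671/15710) = -886183*((3 + 1000 + 2021) - 37036370671/15710) = -886183*(3024 - 37036370671/15710) = -886183*(-36988863631/15710) = 32778902139110473/15710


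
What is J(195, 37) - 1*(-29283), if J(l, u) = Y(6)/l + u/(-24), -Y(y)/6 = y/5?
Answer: 228395087/7800 ≈ 29281.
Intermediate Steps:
Y(y) = -6*y/5
J(l, u) = -36/(5*l) - u/24 (J(l, u) = (-6/5*6)/l + u/(-24) = -36/(5*l) + u*(-1/24) = -36/(5*l) - u/24)
J(195, 37) - 1*(-29283) = (-36/5/195 - 1/24*37) - 1*(-29283) = (-36/5*1/195 - 37/24) + 29283 = (-12/325 - 37/24) + 29283 = -12313/7800 + 29283 = 228395087/7800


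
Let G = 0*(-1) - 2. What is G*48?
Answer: -96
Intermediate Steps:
G = -2 (G = 0 - 2 = -2)
G*48 = -2*48 = -96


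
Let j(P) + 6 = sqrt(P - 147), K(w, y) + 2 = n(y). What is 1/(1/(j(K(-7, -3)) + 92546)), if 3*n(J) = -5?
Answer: 92540 + 2*I*sqrt(339)/3 ≈ 92540.0 + 12.275*I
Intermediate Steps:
n(J) = -5/3 (n(J) = (1/3)*(-5) = -5/3)
K(w, y) = -11/3 (K(w, y) = -2 - 5/3 = -11/3)
j(P) = -6 + sqrt(-147 + P) (j(P) = -6 + sqrt(P - 147) = -6 + sqrt(-147 + P))
1/(1/(j(K(-7, -3)) + 92546)) = 1/(1/((-6 + sqrt(-147 - 11/3)) + 92546)) = 1/(1/((-6 + sqrt(-452/3)) + 92546)) = 1/(1/((-6 + 2*I*sqrt(339)/3) + 92546)) = 1/(1/(92540 + 2*I*sqrt(339)/3)) = 92540 + 2*I*sqrt(339)/3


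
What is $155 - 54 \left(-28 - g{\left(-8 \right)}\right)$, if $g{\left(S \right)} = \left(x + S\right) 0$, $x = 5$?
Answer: $1667$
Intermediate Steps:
$g{\left(S \right)} = 0$ ($g{\left(S \right)} = \left(5 + S\right) 0 = 0$)
$155 - 54 \left(-28 - g{\left(-8 \right)}\right) = 155 - 54 \left(-28 - 0\right) = 155 - 54 \left(-28 + 0\right) = 155 - -1512 = 155 + 1512 = 1667$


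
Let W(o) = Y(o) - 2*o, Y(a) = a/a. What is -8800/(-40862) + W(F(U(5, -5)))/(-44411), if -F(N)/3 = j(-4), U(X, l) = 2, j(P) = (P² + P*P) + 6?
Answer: 190729701/907361141 ≈ 0.21020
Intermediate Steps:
Y(a) = 1
j(P) = 6 + 2*P² (j(P) = (P² + P²) + 6 = 2*P² + 6 = 6 + 2*P²)
F(N) = -114 (F(N) = -3*(6 + 2*(-4)²) = -3*(6 + 2*16) = -3*(6 + 32) = -3*38 = -114)
W(o) = 1 - 2*o
-8800/(-40862) + W(F(U(5, -5)))/(-44411) = -8800/(-40862) + (1 - 2*(-114))/(-44411) = -8800*(-1/40862) + (1 + 228)*(-1/44411) = 4400/20431 + 229*(-1/44411) = 4400/20431 - 229/44411 = 190729701/907361141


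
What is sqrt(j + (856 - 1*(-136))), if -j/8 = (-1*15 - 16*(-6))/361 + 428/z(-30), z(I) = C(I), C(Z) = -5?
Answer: 2*sqrt(3779230)/95 ≈ 40.927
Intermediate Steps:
z(I) = -5
j = 1232824/1805 (j = -8*((-1*15 - 16*(-6))/361 + 428/(-5)) = -8*((-15 + 96)*(1/361) + 428*(-1/5)) = -8*(81*(1/361) - 428/5) = -8*(81/361 - 428/5) = -8*(-154103/1805) = 1232824/1805 ≈ 683.00)
sqrt(j + (856 - 1*(-136))) = sqrt(1232824/1805 + (856 - 1*(-136))) = sqrt(1232824/1805 + (856 + 136)) = sqrt(1232824/1805 + 992) = sqrt(3023384/1805) = 2*sqrt(3779230)/95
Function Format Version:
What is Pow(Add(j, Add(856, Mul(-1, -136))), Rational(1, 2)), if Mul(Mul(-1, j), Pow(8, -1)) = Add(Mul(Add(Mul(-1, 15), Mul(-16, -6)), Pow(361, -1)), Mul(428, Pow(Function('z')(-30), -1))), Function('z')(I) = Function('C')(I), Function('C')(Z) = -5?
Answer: Mul(Rational(2, 95), Pow(3779230, Rational(1, 2))) ≈ 40.927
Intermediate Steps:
Function('z')(I) = -5
j = Rational(1232824, 1805) (j = Mul(-8, Add(Mul(Add(Mul(-1, 15), Mul(-16, -6)), Pow(361, -1)), Mul(428, Pow(-5, -1)))) = Mul(-8, Add(Mul(Add(-15, 96), Rational(1, 361)), Mul(428, Rational(-1, 5)))) = Mul(-8, Add(Mul(81, Rational(1, 361)), Rational(-428, 5))) = Mul(-8, Add(Rational(81, 361), Rational(-428, 5))) = Mul(-8, Rational(-154103, 1805)) = Rational(1232824, 1805) ≈ 683.00)
Pow(Add(j, Add(856, Mul(-1, -136))), Rational(1, 2)) = Pow(Add(Rational(1232824, 1805), Add(856, Mul(-1, -136))), Rational(1, 2)) = Pow(Add(Rational(1232824, 1805), Add(856, 136)), Rational(1, 2)) = Pow(Add(Rational(1232824, 1805), 992), Rational(1, 2)) = Pow(Rational(3023384, 1805), Rational(1, 2)) = Mul(Rational(2, 95), Pow(3779230, Rational(1, 2)))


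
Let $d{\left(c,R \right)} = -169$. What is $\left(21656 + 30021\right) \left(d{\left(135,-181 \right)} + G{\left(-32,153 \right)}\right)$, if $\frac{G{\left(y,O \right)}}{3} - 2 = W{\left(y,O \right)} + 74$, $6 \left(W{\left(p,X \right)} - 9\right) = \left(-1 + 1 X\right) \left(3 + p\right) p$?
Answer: $3649119678$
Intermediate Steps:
$W{\left(p,X \right)} = 9 + \frac{p \left(-1 + X\right) \left(3 + p\right)}{6}$ ($W{\left(p,X \right)} = 9 + \frac{\left(-1 + 1 X\right) \left(3 + p\right) p}{6} = 9 + \frac{\left(-1 + X\right) \left(3 + p\right) p}{6} = 9 + \frac{p \left(-1 + X\right) \left(3 + p\right)}{6}$)
$G{\left(y,O \right)} = 255 - \frac{3 y}{2} - \frac{y^{2}}{2} + \frac{O y^{2}}{2} + \frac{3 O y}{2}$ ($G{\left(y,O \right)} = 6 + 3 \left(\left(9 - \frac{y}{2} - \frac{y^{2}}{6} + \frac{O y}{2} + \frac{O y^{2}}{6}\right) + 74\right) = 6 + 3 \left(83 - \frac{y}{2} - \frac{y^{2}}{6} + \frac{O y}{2} + \frac{O y^{2}}{6}\right) = 6 + \left(249 - \frac{3 y}{2} - \frac{y^{2}}{2} + \frac{O y^{2}}{2} + \frac{3 O y}{2}\right) = 255 - \frac{3 y}{2} - \frac{y^{2}}{2} + \frac{O y^{2}}{2} + \frac{3 O y}{2}$)
$\left(21656 + 30021\right) \left(d{\left(135,-181 \right)} + G{\left(-32,153 \right)}\right) = \left(21656 + 30021\right) \left(-169 + \left(255 - -48 - \frac{\left(-32\right)^{2}}{2} + \frac{1}{2} \cdot 153 \left(-32\right)^{2} + \frac{3}{2} \cdot 153 \left(-32\right)\right)\right) = 51677 \left(-169 + \left(255 + 48 - 512 + \frac{1}{2} \cdot 153 \cdot 1024 - 7344\right)\right) = 51677 \left(-169 + \left(255 + 48 - 512 + 78336 - 7344\right)\right) = 51677 \left(-169 + 70783\right) = 51677 \cdot 70614 = 3649119678$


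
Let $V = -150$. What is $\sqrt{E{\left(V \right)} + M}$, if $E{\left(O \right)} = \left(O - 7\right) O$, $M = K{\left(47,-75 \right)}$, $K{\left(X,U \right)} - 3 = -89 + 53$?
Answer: $3 \sqrt{2613} \approx 153.35$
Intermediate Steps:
$K{\left(X,U \right)} = -33$ ($K{\left(X,U \right)} = 3 + \left(-89 + 53\right) = 3 - 36 = -33$)
$M = -33$
$E{\left(O \right)} = O \left(-7 + O\right)$ ($E{\left(O \right)} = \left(-7 + O\right) O = O \left(-7 + O\right)$)
$\sqrt{E{\left(V \right)} + M} = \sqrt{- 150 \left(-7 - 150\right) - 33} = \sqrt{\left(-150\right) \left(-157\right) - 33} = \sqrt{23550 - 33} = \sqrt{23517} = 3 \sqrt{2613}$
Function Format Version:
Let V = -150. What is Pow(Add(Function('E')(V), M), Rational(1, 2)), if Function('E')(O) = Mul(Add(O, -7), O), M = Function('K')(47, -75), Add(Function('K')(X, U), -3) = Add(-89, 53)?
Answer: Mul(3, Pow(2613, Rational(1, 2))) ≈ 153.35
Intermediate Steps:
Function('K')(X, U) = -33 (Function('K')(X, U) = Add(3, Add(-89, 53)) = Add(3, -36) = -33)
M = -33
Function('E')(O) = Mul(O, Add(-7, O)) (Function('E')(O) = Mul(Add(-7, O), O) = Mul(O, Add(-7, O)))
Pow(Add(Function('E')(V), M), Rational(1, 2)) = Pow(Add(Mul(-150, Add(-7, -150)), -33), Rational(1, 2)) = Pow(Add(Mul(-150, -157), -33), Rational(1, 2)) = Pow(Add(23550, -33), Rational(1, 2)) = Pow(23517, Rational(1, 2)) = Mul(3, Pow(2613, Rational(1, 2)))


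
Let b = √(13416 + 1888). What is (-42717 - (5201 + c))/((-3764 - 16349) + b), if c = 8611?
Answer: 11484523/4086035 + 1142*√3826/4086035 ≈ 2.8280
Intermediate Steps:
b = 2*√3826 (b = √15304 = 2*√3826 ≈ 123.71)
(-42717 - (5201 + c))/((-3764 - 16349) + b) = (-42717 - (5201 + 8611))/((-3764 - 16349) + 2*√3826) = (-42717 - 1*13812)/(-20113 + 2*√3826) = (-42717 - 13812)/(-20113 + 2*√3826) = -56529/(-20113 + 2*√3826)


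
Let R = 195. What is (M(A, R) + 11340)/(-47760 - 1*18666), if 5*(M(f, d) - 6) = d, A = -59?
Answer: -3795/22142 ≈ -0.17139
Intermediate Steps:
M(f, d) = 6 + d/5
(M(A, R) + 11340)/(-47760 - 1*18666) = ((6 + (⅕)*195) + 11340)/(-47760 - 1*18666) = ((6 + 39) + 11340)/(-47760 - 18666) = (45 + 11340)/(-66426) = 11385*(-1/66426) = -3795/22142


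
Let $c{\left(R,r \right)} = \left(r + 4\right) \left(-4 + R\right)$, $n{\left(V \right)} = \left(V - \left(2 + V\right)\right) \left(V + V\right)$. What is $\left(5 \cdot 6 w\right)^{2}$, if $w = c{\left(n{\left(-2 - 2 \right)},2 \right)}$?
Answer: $4665600$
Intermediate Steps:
$n{\left(V \right)} = - 4 V$ ($n{\left(V \right)} = - 2 \cdot 2 V = - 4 V$)
$c{\left(R,r \right)} = \left(-4 + R\right) \left(4 + r\right)$ ($c{\left(R,r \right)} = \left(4 + r\right) \left(-4 + R\right) = \left(-4 + R\right) \left(4 + r\right)$)
$w = 72$ ($w = -16 - 8 + 4 \left(- 4 \left(-2 - 2\right)\right) + - 4 \left(-2 - 2\right) 2 = -16 - 8 + 4 \left(\left(-4\right) \left(-4\right)\right) + \left(-4\right) \left(-4\right) 2 = -16 - 8 + 4 \cdot 16 + 16 \cdot 2 = -16 - 8 + 64 + 32 = 72$)
$\left(5 \cdot 6 w\right)^{2} = \left(5 \cdot 6 \cdot 72\right)^{2} = \left(30 \cdot 72\right)^{2} = 2160^{2} = 4665600$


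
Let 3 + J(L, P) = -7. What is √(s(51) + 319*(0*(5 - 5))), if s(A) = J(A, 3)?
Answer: I*√10 ≈ 3.1623*I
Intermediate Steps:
J(L, P) = -10 (J(L, P) = -3 - 7 = -10)
s(A) = -10
√(s(51) + 319*(0*(5 - 5))) = √(-10 + 319*(0*(5 - 5))) = √(-10 + 319*(0*0)) = √(-10 + 319*0) = √(-10 + 0) = √(-10) = I*√10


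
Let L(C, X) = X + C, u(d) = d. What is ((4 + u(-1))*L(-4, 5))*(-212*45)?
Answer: -28620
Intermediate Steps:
L(C, X) = C + X
((4 + u(-1))*L(-4, 5))*(-212*45) = ((4 - 1)*(-4 + 5))*(-212*45) = (3*1)*(-9540) = 3*(-9540) = -28620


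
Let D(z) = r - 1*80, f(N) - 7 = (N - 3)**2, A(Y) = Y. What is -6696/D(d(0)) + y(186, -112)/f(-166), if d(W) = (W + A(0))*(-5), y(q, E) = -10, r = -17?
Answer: 95645179/1385548 ≈ 69.031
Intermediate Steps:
f(N) = 7 + (-3 + N)**2 (f(N) = 7 + (N - 3)**2 = 7 + (-3 + N)**2)
d(W) = -5*W (d(W) = (W + 0)*(-5) = W*(-5) = -5*W)
D(z) = -97 (D(z) = -17 - 1*80 = -17 - 80 = -97)
-6696/D(d(0)) + y(186, -112)/f(-166) = -6696/(-97) - 10/(7 + (-3 - 166)**2) = -6696*(-1/97) - 10/(7 + (-169)**2) = 6696/97 - 10/(7 + 28561) = 6696/97 - 10/28568 = 6696/97 - 10*1/28568 = 6696/97 - 5/14284 = 95645179/1385548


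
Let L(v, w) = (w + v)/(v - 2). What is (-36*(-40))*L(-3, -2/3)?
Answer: 1056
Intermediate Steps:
L(v, w) = (v + w)/(-2 + v)
(-36*(-40))*L(-3, -2/3) = (-36*(-40))*((-3 - 2/3)/(-2 - 3)) = 1440*((-3 - 2*⅓)/(-5)) = 1440*(-(-3 - ⅔)/5) = 1440*(-⅕*(-11/3)) = 1440*(11/15) = 1056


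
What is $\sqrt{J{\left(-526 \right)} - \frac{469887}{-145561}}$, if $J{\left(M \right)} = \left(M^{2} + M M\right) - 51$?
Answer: $\frac{2 \sqrt{2930853149338907}}{145561} \approx 743.84$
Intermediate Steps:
$J{\left(M \right)} = -51 + 2 M^{2}$ ($J{\left(M \right)} = \left(M^{2} + M^{2}\right) - 51 = 2 M^{2} - 51 = -51 + 2 M^{2}$)
$\sqrt{J{\left(-526 \right)} - \frac{469887}{-145561}} = \sqrt{\left(-51 + 2 \left(-526\right)^{2}\right) - \frac{469887}{-145561}} = \sqrt{\left(-51 + 2 \cdot 276676\right) - - \frac{469887}{145561}} = \sqrt{\left(-51 + 553352\right) + \frac{469887}{145561}} = \sqrt{553301 + \frac{469887}{145561}} = \sqrt{\frac{80539516748}{145561}} = \frac{2 \sqrt{2930853149338907}}{145561}$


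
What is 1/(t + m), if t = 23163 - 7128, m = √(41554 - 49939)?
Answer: 1069/17141974 - I*√8385/257129610 ≈ 6.2362e-5 - 3.5612e-7*I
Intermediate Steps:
m = I*√8385 (m = √(-8385) = I*√8385 ≈ 91.57*I)
t = 16035
1/(t + m) = 1/(16035 + I*√8385)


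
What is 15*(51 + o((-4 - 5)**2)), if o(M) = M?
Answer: 1980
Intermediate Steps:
15*(51 + o((-4 - 5)**2)) = 15*(51 + (-4 - 5)**2) = 15*(51 + (-9)**2) = 15*(51 + 81) = 15*132 = 1980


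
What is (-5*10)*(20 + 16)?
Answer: -1800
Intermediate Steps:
(-5*10)*(20 + 16) = -50*36 = -1800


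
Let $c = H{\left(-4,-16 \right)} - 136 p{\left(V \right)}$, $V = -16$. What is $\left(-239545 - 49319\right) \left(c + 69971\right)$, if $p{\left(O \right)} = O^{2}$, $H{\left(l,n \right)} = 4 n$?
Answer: $-10136526624$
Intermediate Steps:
$c = -34880$ ($c = 4 \left(-16\right) - 136 \left(-16\right)^{2} = -64 - 34816 = -34880$)
$\left(-239545 - 49319\right) \left(c + 69971\right) = \left(-239545 - 49319\right) \left(-34880 + 69971\right) = \left(-288864\right) 35091 = -10136526624$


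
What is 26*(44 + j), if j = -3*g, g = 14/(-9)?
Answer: 3796/3 ≈ 1265.3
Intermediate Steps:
g = -14/9 (g = 14*(-⅑) = -14/9 ≈ -1.5556)
j = 14/3 (j = -3*(-14/9) = 14/3 ≈ 4.6667)
26*(44 + j) = 26*(44 + 14/3) = 26*(146/3) = 3796/3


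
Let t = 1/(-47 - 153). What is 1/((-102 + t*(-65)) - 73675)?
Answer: -40/2951067 ≈ -1.3554e-5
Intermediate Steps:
t = -1/200 (t = 1/(-200) = -1/200 ≈ -0.0050000)
1/((-102 + t*(-65)) - 73675) = 1/((-102 - 1/200*(-65)) - 73675) = 1/((-102 + 13/40) - 73675) = 1/(-4067/40 - 73675) = 1/(-2951067/40) = -40/2951067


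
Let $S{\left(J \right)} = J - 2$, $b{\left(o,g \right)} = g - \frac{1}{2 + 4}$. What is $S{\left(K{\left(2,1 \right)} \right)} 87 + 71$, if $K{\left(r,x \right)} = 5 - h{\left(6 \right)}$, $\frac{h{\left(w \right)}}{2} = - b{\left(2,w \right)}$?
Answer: $1347$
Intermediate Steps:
$b{\left(o,g \right)} = - \frac{1}{6} + g$ ($b{\left(o,g \right)} = g - \frac{1}{6} = - \frac{1}{6} + g$)
$h{\left(w \right)} = \frac{1}{3} - 2 w$ ($h{\left(w \right)} = 2 \left(- (- \frac{1}{6} + w)\right) = 2 \left(\frac{1}{6} - w\right) = \frac{1}{3} - 2 w$)
$K{\left(r,x \right)} = \frac{50}{3}$ ($K{\left(r,x \right)} = 5 - \left(\frac{1}{3} - 12\right) = 5 - - \frac{35}{3} = 5 + \frac{35}{3} = \frac{50}{3}$)
$S{\left(J \right)} = -2 + J$ ($S{\left(J \right)} = J - 2 = -2 + J$)
$S{\left(K{\left(2,1 \right)} \right)} 87 + 71 = \left(-2 + \frac{50}{3}\right) 87 + 71 = \frac{44}{3} \cdot 87 + 71 = 1276 + 71 = 1347$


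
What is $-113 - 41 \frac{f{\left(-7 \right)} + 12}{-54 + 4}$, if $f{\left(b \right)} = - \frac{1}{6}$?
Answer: $- \frac{30989}{300} \approx -103.3$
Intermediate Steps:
$f{\left(b \right)} = - \frac{1}{6}$ ($f{\left(b \right)} = \left(-1\right) \frac{1}{6} = - \frac{1}{6}$)
$-113 - 41 \frac{f{\left(-7 \right)} + 12}{-54 + 4} = -113 - 41 \frac{- \frac{1}{6} + 12}{-54 + 4} = -113 - 41 \frac{71}{6 \left(-50\right)} = -113 - 41 \cdot \frac{71}{6} \left(- \frac{1}{50}\right) = -113 - - \frac{2911}{300} = -113 + \frac{2911}{300} = - \frac{30989}{300}$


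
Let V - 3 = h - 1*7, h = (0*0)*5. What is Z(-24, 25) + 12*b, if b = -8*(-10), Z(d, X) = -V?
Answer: 964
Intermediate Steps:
h = 0 (h = 0*5 = 0)
V = -4 (V = 3 + (0 - 1*7) = 3 + (0 - 7) = 3 - 7 = -4)
Z(d, X) = 4 (Z(d, X) = -1*(-4) = 4)
b = 80
Z(-24, 25) + 12*b = 4 + 12*80 = 4 + 960 = 964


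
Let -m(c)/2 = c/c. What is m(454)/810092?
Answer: -1/405046 ≈ -2.4689e-6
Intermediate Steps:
m(c) = -2 (m(c) = -2*c/c = -2*1 = -2)
m(454)/810092 = -2/810092 = -2*1/810092 = -1/405046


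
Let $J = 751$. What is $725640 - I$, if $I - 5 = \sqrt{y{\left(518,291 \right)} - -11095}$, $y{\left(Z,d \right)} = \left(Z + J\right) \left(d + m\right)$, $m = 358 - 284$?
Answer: $725635 - 2 \sqrt{118570} \approx 7.2495 \cdot 10^{5}$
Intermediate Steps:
$m = 74$
$y{\left(Z,d \right)} = \left(74 + d\right) \left(751 + Z\right)$ ($y{\left(Z,d \right)} = \left(Z + 751\right) \left(d + 74\right) = \left(751 + Z\right) \left(74 + d\right) = \left(74 + d\right) \left(751 + Z\right)$)
$I = 5 + 2 \sqrt{118570}$ ($I = 5 + \sqrt{\left(55574 + 74 \cdot 518 + 751 \cdot 291 + 518 \cdot 291\right) - -11095} = 5 + \sqrt{\left(55574 + 38332 + 218541 + 150738\right) + \left(11772 - 677\right)} = 5 + \sqrt{463185 + 11095} = 5 + \sqrt{474280} = 5 + 2 \sqrt{118570} \approx 693.68$)
$725640 - I = 725640 - \left(5 + 2 \sqrt{118570}\right) = 725635 - 2 \sqrt{118570}$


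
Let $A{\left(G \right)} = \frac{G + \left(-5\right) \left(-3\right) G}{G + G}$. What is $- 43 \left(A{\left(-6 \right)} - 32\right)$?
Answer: $1032$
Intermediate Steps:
$A{\left(G \right)} = 8$ ($A{\left(G \right)} = \frac{G + 15 G}{2 G} = 16 G \frac{1}{2 G} = 8$)
$- 43 \left(A{\left(-6 \right)} - 32\right) = - 43 \left(8 - 32\right) = \left(-43\right) \left(-24\right) = 1032$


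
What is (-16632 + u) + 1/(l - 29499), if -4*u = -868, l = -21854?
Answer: -842959496/51353 ≈ -16415.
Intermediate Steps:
u = 217 (u = -1/4*(-868) = 217)
(-16632 + u) + 1/(l - 29499) = (-16632 + 217) + 1/(-21854 - 29499) = -16415 + 1/(-51353) = -16415 - 1/51353 = -842959496/51353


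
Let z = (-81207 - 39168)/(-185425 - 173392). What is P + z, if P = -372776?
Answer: -133758245617/358817 ≈ -3.7278e+5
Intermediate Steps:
z = 120375/358817 (z = -120375/(-358817) = -120375*(-1/358817) = 120375/358817 ≈ 0.33548)
P + z = -372776 + 120375/358817 = -133758245617/358817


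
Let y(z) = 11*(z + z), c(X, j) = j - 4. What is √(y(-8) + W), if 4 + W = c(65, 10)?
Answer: I*√174 ≈ 13.191*I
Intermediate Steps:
c(X, j) = -4 + j
W = 2 (W = -4 + (-4 + 10) = -4 + 6 = 2)
y(z) = 22*z (y(z) = 11*(2*z) = 22*z)
√(y(-8) + W) = √(22*(-8) + 2) = √(-176 + 2) = √(-174) = I*√174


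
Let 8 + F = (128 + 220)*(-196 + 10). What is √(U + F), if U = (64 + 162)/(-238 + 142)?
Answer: I*√9322323/12 ≈ 254.44*I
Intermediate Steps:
U = -113/48 (U = 226/(-96) = 226*(-1/96) = -113/48 ≈ -2.3542)
F = -64736 (F = -8 + (128 + 220)*(-196 + 10) = -8 + 348*(-186) = -8 - 64728 = -64736)
√(U + F) = √(-113/48 - 64736) = √(-3107441/48) = I*√9322323/12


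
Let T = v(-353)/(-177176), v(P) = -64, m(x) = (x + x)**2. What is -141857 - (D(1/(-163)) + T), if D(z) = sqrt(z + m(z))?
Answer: -3141706987/22147 - I*sqrt(159)/163 ≈ -1.4186e+5 - 0.077359*I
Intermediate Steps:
m(x) = 4*x**2 (m(x) = (2*x)**2 = 4*x**2)
T = 8/22147 (T = -64/(-177176) = -64*(-1/177176) = 8/22147 ≈ 0.00036122)
D(z) = sqrt(z + 4*z**2)
-141857 - (D(1/(-163)) + T) = -141857 - (sqrt((1 + 4/(-163))/(-163)) + 8/22147) = -141857 - (sqrt(-(1 + 4*(-1/163))/163) + 8/22147) = -141857 - (sqrt(-(1 - 4/163)/163) + 8/22147) = -141857 - (sqrt(-1/163*159/163) + 8/22147) = -141857 - (sqrt(-159/26569) + 8/22147) = -141857 - (I*sqrt(159)/163 + 8/22147) = -141857 - (8/22147 + I*sqrt(159)/163) = -141857 + (-8/22147 - I*sqrt(159)/163) = -3141706987/22147 - I*sqrt(159)/163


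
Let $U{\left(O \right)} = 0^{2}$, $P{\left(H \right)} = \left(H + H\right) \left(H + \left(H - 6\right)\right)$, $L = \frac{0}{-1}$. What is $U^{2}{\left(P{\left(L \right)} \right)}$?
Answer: $0$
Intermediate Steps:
$L = 0$ ($L = 0 \left(-1\right) = 0$)
$P{\left(H \right)} = 2 H \left(-6 + 2 H\right)$ ($P{\left(H \right)} = 2 H \left(H + \left(H - 6\right)\right) = 2 H \left(H + \left(-6 + H\right)\right) = 2 H \left(-6 + 2 H\right)$)
$U{\left(O \right)} = 0$
$U^{2}{\left(P{\left(L \right)} \right)} = 0^{2} = 0$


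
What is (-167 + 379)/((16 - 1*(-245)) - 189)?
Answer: 53/18 ≈ 2.9444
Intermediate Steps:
(-167 + 379)/((16 - 1*(-245)) - 189) = 212/((16 + 245) - 189) = 212/(261 - 189) = 212/72 = 212*(1/72) = 53/18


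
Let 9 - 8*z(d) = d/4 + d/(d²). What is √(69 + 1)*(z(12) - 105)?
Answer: -10009*√70/96 ≈ -872.31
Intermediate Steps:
z(d) = 9/8 - 1/(8*d) - d/32 (z(d) = 9/8 - (d/4 + d/(d²))/8 = 9/8 - (d*(¼) + d/d²)/8 = 9/8 - (d/4 + 1/d)/8 = 9/8 - (1/d + d/4)/8 = 9/8 + (-1/(8*d) - d/32) = 9/8 - 1/(8*d) - d/32)
√(69 + 1)*(z(12) - 105) = √(69 + 1)*((1/32)*(-4 - 1*12*(-36 + 12))/12 - 105) = √70*((1/32)*(1/12)*(-4 - 1*12*(-24)) - 105) = √70*((1/32)*(1/12)*(-4 + 288) - 105) = √70*((1/32)*(1/12)*284 - 105) = √70*(71/96 - 105) = √70*(-10009/96) = -10009*√70/96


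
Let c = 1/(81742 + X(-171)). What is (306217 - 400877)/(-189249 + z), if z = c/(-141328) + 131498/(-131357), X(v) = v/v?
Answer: 143647643833532428480/287189063487100488621 ≈ 0.50019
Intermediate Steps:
X(v) = 1
c = 1/81743 (c = 1/(81742 + 1) = 1/81743 ≈ 1.2233e-5)
z = -1519140468557949/1517511555393328 (z = (1/81743)/(-141328) + 131498/(-131357) = (1/81743)*(-1/141328) + 131498*(-1/131357) = -1/11552574704 - 131498/131357 = -1519140468557949/1517511555393328 ≈ -1.0011)
(306217 - 400877)/(-189249 + z) = (306217 - 400877)/(-189249 - 1519140468557949/1517511555393328) = -94660/(-287189063487100488621/1517511555393328) = -94660*(-1517511555393328/287189063487100488621) = 143647643833532428480/287189063487100488621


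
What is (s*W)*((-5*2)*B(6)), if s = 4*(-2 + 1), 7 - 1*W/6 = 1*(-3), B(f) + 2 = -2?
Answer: -9600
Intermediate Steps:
B(f) = -4 (B(f) = -2 - 2 = -4)
W = 60 (W = 42 - 6*(-3) = 42 + 18 = 60)
s = -4 (s = 4*(-1) = -4)
(s*W)*((-5*2)*B(6)) = (-4*60)*(-5*2*(-4)) = -(-2400)*(-4) = -240*40 = -9600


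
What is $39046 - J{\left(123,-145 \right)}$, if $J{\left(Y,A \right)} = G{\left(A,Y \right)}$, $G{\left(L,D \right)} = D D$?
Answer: $23917$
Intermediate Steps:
$G{\left(L,D \right)} = D^{2}$
$J{\left(Y,A \right)} = Y^{2}$
$39046 - J{\left(123,-145 \right)} = 39046 - 123^{2} = 39046 - 15129 = 23917$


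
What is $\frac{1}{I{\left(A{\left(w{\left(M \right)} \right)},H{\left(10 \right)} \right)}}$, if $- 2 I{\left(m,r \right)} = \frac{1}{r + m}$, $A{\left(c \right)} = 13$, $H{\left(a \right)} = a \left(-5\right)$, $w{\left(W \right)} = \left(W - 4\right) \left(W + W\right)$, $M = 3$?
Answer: $74$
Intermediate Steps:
$w{\left(W \right)} = 2 W \left(-4 + W\right)$ ($w{\left(W \right)} = \left(-4 + W\right) 2 W = 2 W \left(-4 + W\right)$)
$H{\left(a \right)} = - 5 a$
$I{\left(m,r \right)} = - \frac{1}{2 \left(m + r\right)}$ ($I{\left(m,r \right)} = - \frac{1}{2 \left(r + m\right)} = - \frac{1}{2 \left(m + r\right)}$)
$\frac{1}{I{\left(A{\left(w{\left(M \right)} \right)},H{\left(10 \right)} \right)}} = \frac{1}{\left(-1\right) \frac{1}{2 \cdot 13 + 2 \left(\left(-5\right) 10\right)}} = \frac{1}{\left(-1\right) \frac{1}{26 + 2 \left(-50\right)}} = \frac{1}{\left(-1\right) \frac{1}{26 - 100}} = \frac{1}{\left(-1\right) \frac{1}{-74}} = \frac{1}{\left(-1\right) \left(- \frac{1}{74}\right)} = \frac{1}{\frac{1}{74}} = 74$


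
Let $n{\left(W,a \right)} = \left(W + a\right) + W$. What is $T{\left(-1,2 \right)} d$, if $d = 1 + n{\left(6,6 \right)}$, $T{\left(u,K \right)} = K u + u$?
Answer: $-57$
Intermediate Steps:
$n{\left(W,a \right)} = a + 2 W$
$T{\left(u,K \right)} = u + K u$
$d = 19$ ($d = 1 + \left(6 + 2 \cdot 6\right) = 1 + \left(6 + 12\right) = 1 + 18 = 19$)
$T{\left(-1,2 \right)} d = - (1 + 2) 19 = \left(-1\right) 3 \cdot 19 = \left(-3\right) 19 = -57$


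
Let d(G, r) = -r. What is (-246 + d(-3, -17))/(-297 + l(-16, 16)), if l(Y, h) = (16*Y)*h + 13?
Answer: 229/4380 ≈ 0.052283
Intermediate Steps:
l(Y, h) = 13 + 16*Y*h (l(Y, h) = 16*Y*h + 13 = 13 + 16*Y*h)
(-246 + d(-3, -17))/(-297 + l(-16, 16)) = (-246 - 1*(-17))/(-297 + (13 + 16*(-16)*16)) = (-246 + 17)/(-297 + (13 - 4096)) = -229/(-297 - 4083) = -229/(-4380) = -229*(-1/4380) = 229/4380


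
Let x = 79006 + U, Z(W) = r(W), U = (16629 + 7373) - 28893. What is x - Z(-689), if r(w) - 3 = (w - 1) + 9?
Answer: 74793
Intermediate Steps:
U = -4891 (U = 24002 - 28893 = -4891)
r(w) = 11 + w (r(w) = 3 + ((w - 1) + 9) = 3 + ((-1 + w) + 9) = 3 + (8 + w) = 11 + w)
Z(W) = 11 + W
x = 74115 (x = 79006 - 4891 = 74115)
x - Z(-689) = 74115 - (11 - 689) = 74115 - 1*(-678) = 74115 + 678 = 74793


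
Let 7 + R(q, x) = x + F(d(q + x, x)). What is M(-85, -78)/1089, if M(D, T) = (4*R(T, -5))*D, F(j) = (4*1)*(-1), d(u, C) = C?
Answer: 5440/1089 ≈ 4.9954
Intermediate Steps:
F(j) = -4 (F(j) = 4*(-1) = -4)
R(q, x) = -11 + x (R(q, x) = -7 + (x - 4) = -7 + (-4 + x) = -11 + x)
M(D, T) = -64*D (M(D, T) = (4*(-11 - 5))*D = (4*(-16))*D = -64*D)
M(-85, -78)/1089 = -64*(-85)/1089 = 5440*(1/1089) = 5440/1089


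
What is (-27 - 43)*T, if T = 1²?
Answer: -70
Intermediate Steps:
T = 1
(-27 - 43)*T = (-27 - 43)*1 = -70*1 = -70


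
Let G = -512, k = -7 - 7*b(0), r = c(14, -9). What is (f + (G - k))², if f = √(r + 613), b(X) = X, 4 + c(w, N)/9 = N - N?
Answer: (505 - √577)² ≈ 2.3134e+5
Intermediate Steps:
c(w, N) = -36 (c(w, N) = -36 + 9*(N - N) = -36 + 9*0 = -36 + 0 = -36)
r = -36
f = √577 (f = √(-36 + 613) = √577 ≈ 24.021)
k = -7 (k = -7 - 7*0 = -7 + 0 = -7)
(f + (G - k))² = (√577 + (-512 - 1*(-7)))² = (√577 + (-512 + 7))² = (√577 - 505)² = (-505 + √577)²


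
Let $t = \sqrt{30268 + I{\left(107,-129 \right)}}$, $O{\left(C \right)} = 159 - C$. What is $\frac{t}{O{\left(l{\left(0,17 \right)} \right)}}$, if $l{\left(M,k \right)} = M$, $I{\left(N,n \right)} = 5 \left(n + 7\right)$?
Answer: $\frac{\sqrt{29658}}{159} \approx 1.0831$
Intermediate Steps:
$I{\left(N,n \right)} = 35 + 5 n$ ($I{\left(N,n \right)} = 5 \left(7 + n\right) = 35 + 5 n$)
$t = \sqrt{29658}$ ($t = \sqrt{30268 + \left(35 + 5 \left(-129\right)\right)} = \sqrt{30268 + \left(35 - 645\right)} = \sqrt{30268 - 610} = \sqrt{29658} \approx 172.22$)
$\frac{t}{O{\left(l{\left(0,17 \right)} \right)}} = \frac{\sqrt{29658}}{159 - 0} = \frac{\sqrt{29658}}{159 + 0} = \frac{\sqrt{29658}}{159}$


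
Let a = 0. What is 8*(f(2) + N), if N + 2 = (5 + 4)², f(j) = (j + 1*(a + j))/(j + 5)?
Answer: 4456/7 ≈ 636.57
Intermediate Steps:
f(j) = 2*j/(5 + j) (f(j) = (j + 1*(0 + j))/(j + 5) = (j + 1*j)/(5 + j) = (j + j)/(5 + j) = (2*j)/(5 + j) = 2*j/(5 + j))
N = 79 (N = -2 + (5 + 4)² = -2 + 9² = -2 + 81 = 79)
8*(f(2) + N) = 8*(2*2/(5 + 2) + 79) = 8*(2*2/7 + 79) = 8*(2*2*(⅐) + 79) = 8*(4/7 + 79) = 8*(557/7) = 4456/7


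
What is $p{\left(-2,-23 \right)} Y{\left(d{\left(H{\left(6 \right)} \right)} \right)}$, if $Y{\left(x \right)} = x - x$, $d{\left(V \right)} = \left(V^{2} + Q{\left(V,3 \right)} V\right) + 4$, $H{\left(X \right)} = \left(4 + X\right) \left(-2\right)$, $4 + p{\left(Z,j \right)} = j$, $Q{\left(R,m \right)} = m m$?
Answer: $0$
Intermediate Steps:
$Q{\left(R,m \right)} = m^{2}$
$p{\left(Z,j \right)} = -4 + j$
$H{\left(X \right)} = -8 - 2 X$
$d{\left(V \right)} = 4 + V^{2} + 9 V$ ($d{\left(V \right)} = \left(V^{2} + 3^{2} V\right) + 4 = \left(V^{2} + 9 V\right) + 4 = 4 + V^{2} + 9 V$)
$Y{\left(x \right)} = 0$
$p{\left(-2,-23 \right)} Y{\left(d{\left(H{\left(6 \right)} \right)} \right)} = \left(-4 - 23\right) 0 = \left(-27\right) 0 = 0$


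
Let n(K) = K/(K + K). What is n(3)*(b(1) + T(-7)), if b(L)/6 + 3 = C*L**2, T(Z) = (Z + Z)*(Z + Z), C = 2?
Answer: 95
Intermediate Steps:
T(Z) = 4*Z**2 (T(Z) = (2*Z)*(2*Z) = 4*Z**2)
n(K) = 1/2 (n(K) = K/((2*K)) = (1/(2*K))*K = 1/2)
b(L) = -18 + 12*L**2 (b(L) = -18 + 6*(2*L**2) = -18 + 12*L**2)
n(3)*(b(1) + T(-7)) = ((-18 + 12*1**2) + 4*(-7)**2)/2 = ((-18 + 12*1) + 4*49)/2 = ((-18 + 12) + 196)/2 = (-6 + 196)/2 = (1/2)*190 = 95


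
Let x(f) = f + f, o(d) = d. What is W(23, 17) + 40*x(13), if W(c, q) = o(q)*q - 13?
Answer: 1316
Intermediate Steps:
x(f) = 2*f
W(c, q) = -13 + q² (W(c, q) = q*q - 13 = q² - 13 = -13 + q²)
W(23, 17) + 40*x(13) = (-13 + 17²) + 40*(2*13) = (-13 + 289) + 40*26 = 276 + 1040 = 1316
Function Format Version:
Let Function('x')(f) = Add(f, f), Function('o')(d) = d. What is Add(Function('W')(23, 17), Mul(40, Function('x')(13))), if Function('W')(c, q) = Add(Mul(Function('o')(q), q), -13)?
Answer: 1316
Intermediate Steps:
Function('x')(f) = Mul(2, f)
Function('W')(c, q) = Add(-13, Pow(q, 2)) (Function('W')(c, q) = Add(Mul(q, q), -13) = Add(Pow(q, 2), -13) = Add(-13, Pow(q, 2)))
Add(Function('W')(23, 17), Mul(40, Function('x')(13))) = Add(Add(-13, Pow(17, 2)), Mul(40, Mul(2, 13))) = Add(Add(-13, 289), Mul(40, 26)) = Add(276, 1040) = 1316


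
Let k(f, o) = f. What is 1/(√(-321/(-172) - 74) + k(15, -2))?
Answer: 2580/51107 - 2*I*√533501/51107 ≈ 0.050482 - 0.028584*I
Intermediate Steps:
1/(√(-321/(-172) - 74) + k(15, -2)) = 1/(√(-321/(-172) - 74) + 15) = 1/(√(-321*(-1/172) - 74) + 15) = 1/(√(321/172 - 74) + 15) = 1/(√(-12407/172) + 15) = 1/(I*√533501/86 + 15) = 1/(15 + I*√533501/86)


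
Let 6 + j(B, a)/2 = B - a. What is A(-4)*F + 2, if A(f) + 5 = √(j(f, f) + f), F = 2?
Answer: -8 + 8*I ≈ -8.0 + 8.0*I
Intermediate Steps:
j(B, a) = -12 - 2*a + 2*B (j(B, a) = -12 + 2*(B - a) = -12 + (-2*a + 2*B) = -12 - 2*a + 2*B)
A(f) = -5 + √(-12 + f) (A(f) = -5 + √((-12 - 2*f + 2*f) + f) = -5 + √(-12 + f))
A(-4)*F + 2 = (-5 + √(-12 - 4))*2 + 2 = (-5 + √(-16))*2 + 2 = (-5 + 4*I)*2 + 2 = (-10 + 8*I) + 2 = -8 + 8*I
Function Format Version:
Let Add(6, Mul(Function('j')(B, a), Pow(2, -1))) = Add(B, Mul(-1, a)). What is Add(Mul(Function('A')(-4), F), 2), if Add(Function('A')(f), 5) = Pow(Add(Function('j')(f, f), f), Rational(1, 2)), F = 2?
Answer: Add(-8, Mul(8, I)) ≈ Add(-8.0000, Mul(8.0000, I))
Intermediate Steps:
Function('j')(B, a) = Add(-12, Mul(-2, a), Mul(2, B)) (Function('j')(B, a) = Add(-12, Mul(2, Add(B, Mul(-1, a)))) = Add(-12, Add(Mul(-2, a), Mul(2, B))) = Add(-12, Mul(-2, a), Mul(2, B)))
Function('A')(f) = Add(-5, Pow(Add(-12, f), Rational(1, 2))) (Function('A')(f) = Add(-5, Pow(Add(Add(-12, Mul(-2, f), Mul(2, f)), f), Rational(1, 2))) = Add(-5, Pow(Add(-12, f), Rational(1, 2))))
Add(Mul(Function('A')(-4), F), 2) = Add(Mul(Add(-5, Pow(Add(-12, -4), Rational(1, 2))), 2), 2) = Add(Mul(Add(-5, Pow(-16, Rational(1, 2))), 2), 2) = Add(Mul(Add(-5, Mul(4, I)), 2), 2) = Add(Add(-10, Mul(8, I)), 2) = Add(-8, Mul(8, I))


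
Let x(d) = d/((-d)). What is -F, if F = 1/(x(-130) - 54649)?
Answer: 1/54650 ≈ 1.8298e-5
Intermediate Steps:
x(d) = -1 (x(d) = d*(-1/d) = -1)
F = -1/54650 (F = 1/(-1 - 54649) = 1/(-54650) = -1/54650 ≈ -1.8298e-5)
-F = -1*(-1/54650) = 1/54650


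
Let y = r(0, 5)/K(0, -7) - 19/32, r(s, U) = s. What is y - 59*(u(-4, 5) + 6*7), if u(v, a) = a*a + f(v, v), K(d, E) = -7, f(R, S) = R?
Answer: -118963/32 ≈ -3717.6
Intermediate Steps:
u(v, a) = v + a² (u(v, a) = a*a + v = a² + v = v + a²)
y = -19/32 (y = 0/(-7) - 19/32 = 0*(-⅐) - 19*1/32 = 0 - 19/32 = -19/32 ≈ -0.59375)
y - 59*(u(-4, 5) + 6*7) = -19/32 - 59*((-4 + 5²) + 6*7) = -19/32 - 59*((-4 + 25) + 42) = -19/32 - 59*(21 + 42) = -19/32 - 59*63 = -19/32 - 3717 = -118963/32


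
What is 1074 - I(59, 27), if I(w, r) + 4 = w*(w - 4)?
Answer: -2167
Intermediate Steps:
I(w, r) = -4 + w*(-4 + w) (I(w, r) = -4 + w*(w - 4) = -4 + w*(-4 + w))
1074 - I(59, 27) = 1074 - (-4 + 59² - 4*59) = 1074 - (-4 + 3481 - 236) = 1074 - 1*3241 = 1074 - 3241 = -2167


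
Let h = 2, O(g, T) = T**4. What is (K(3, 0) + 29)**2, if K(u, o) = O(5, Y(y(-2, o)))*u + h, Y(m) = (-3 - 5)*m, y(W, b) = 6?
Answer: 253614511227841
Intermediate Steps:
Y(m) = -8*m
K(u, o) = 2 + 5308416*u (K(u, o) = (-8*6)**4*u + 2 = (-48)**4*u + 2 = 5308416*u + 2 = 2 + 5308416*u)
(K(3, 0) + 29)**2 = ((2 + 5308416*3) + 29)**2 = ((2 + 15925248) + 29)**2 = (15925250 + 29)**2 = 15925279**2 = 253614511227841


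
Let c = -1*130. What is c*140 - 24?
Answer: -18224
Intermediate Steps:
c = -130
c*140 - 24 = -130*140 - 24 = -18200 - 24 = -18224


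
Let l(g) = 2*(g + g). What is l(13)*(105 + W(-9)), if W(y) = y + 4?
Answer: 5200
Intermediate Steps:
l(g) = 4*g (l(g) = 2*(2*g) = 4*g)
W(y) = 4 + y
l(13)*(105 + W(-9)) = (4*13)*(105 + (4 - 9)) = 52*(105 - 5) = 52*100 = 5200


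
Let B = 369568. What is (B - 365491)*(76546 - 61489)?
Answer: 61387389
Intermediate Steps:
(B - 365491)*(76546 - 61489) = (369568 - 365491)*(76546 - 61489) = 4077*15057 = 61387389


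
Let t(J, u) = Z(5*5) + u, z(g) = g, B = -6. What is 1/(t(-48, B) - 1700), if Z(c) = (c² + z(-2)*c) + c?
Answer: -1/1106 ≈ -0.00090416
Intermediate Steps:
Z(c) = c² - c (Z(c) = (c² - 2*c) + c = c² - c)
t(J, u) = 600 + u (t(J, u) = (5*5)*(-1 + 5*5) + u = 25*(-1 + 25) + u = 25*24 + u = 600 + u)
1/(t(-48, B) - 1700) = 1/((600 - 6) - 1700) = 1/(594 - 1700) = 1/(-1106) = -1/1106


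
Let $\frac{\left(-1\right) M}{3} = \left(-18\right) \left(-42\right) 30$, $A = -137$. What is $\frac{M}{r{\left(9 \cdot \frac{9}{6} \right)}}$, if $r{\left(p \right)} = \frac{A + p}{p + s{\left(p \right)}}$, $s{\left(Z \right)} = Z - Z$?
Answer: $\frac{1837080}{247} \approx 7437.6$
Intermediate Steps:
$s{\left(Z \right)} = 0$
$r{\left(p \right)} = \frac{-137 + p}{p}$ ($r{\left(p \right)} = \frac{-137 + p}{p + 0} = \frac{-137 + p}{p}$)
$M = -68040$ ($M = - 3 \left(-18\right) \left(-42\right) 30 = - 3 \cdot 756 \cdot 30 = \left(-3\right) 22680 = -68040$)
$\frac{M}{r{\left(9 \cdot \frac{9}{6} \right)}} = - \frac{68040}{\frac{1}{9 \cdot \frac{9}{6}} \left(-137 + 9 \cdot \frac{9}{6}\right)} = - \frac{68040}{\frac{1}{9 \cdot 9 \cdot \frac{1}{6}} \left(-137 + 9 \cdot 9 \cdot \frac{1}{6}\right)} = - \frac{68040}{\frac{1}{9 \cdot \frac{3}{2}} \left(-137 + 9 \cdot \frac{3}{2}\right)} = - \frac{68040}{\frac{1}{\frac{27}{2}} \left(-137 + \frac{27}{2}\right)} = - \frac{68040}{\frac{2}{27} \left(- \frac{247}{2}\right)} = - \frac{68040}{- \frac{247}{27}} = \left(-68040\right) \left(- \frac{27}{247}\right) = \frac{1837080}{247}$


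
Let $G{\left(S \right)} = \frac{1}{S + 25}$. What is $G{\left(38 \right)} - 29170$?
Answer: $- \frac{1837709}{63} \approx -29170.0$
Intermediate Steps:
$G{\left(S \right)} = \frac{1}{25 + S}$
$G{\left(38 \right)} - 29170 = \frac{1}{25 + 38} - 29170 = \frac{1}{63} - 29170 = - \frac{1837709}{63}$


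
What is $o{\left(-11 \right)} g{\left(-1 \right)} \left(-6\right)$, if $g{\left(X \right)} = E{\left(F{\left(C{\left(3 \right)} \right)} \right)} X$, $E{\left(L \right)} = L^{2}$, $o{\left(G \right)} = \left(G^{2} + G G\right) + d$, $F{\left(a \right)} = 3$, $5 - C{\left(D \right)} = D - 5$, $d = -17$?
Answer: $12150$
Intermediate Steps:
$C{\left(D \right)} = 10 - D$ ($C{\left(D \right)} = 5 - \left(D - 5\right) = 5 - \left(-5 + D\right) = 10 - D$)
$o{\left(G \right)} = -17 + 2 G^{2}$ ($o{\left(G \right)} = \left(G^{2} + G G\right) - 17 = \left(G^{2} + G^{2}\right) - 17 = 2 G^{2} - 17 = -17 + 2 G^{2}$)
$g{\left(X \right)} = 9 X$ ($g{\left(X \right)} = 3^{2} X = 9 X$)
$o{\left(-11 \right)} g{\left(-1 \right)} \left(-6\right) = \left(-17 + 2 \left(-11\right)^{2}\right) 9 \left(-1\right) \left(-6\right) = \left(-17 + 2 \cdot 121\right) \left(\left(-9\right) \left(-6\right)\right) = \left(-17 + 242\right) 54 = 225 \cdot 54 = 12150$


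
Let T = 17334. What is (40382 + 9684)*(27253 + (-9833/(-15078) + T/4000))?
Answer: 10288460552772929/7539000 ≈ 1.3647e+9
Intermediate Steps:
(40382 + 9684)*(27253 + (-9833/(-15078) + T/4000)) = (40382 + 9684)*(27253 + (-9833/(-15078) + 17334/4000)) = 50066*(27253 + (-9833*(-1/15078) + 17334*(1/4000))) = 50066*(27253 + (9833/15078 + 8667/2000)) = 50066*(27253 + 75173513/15078000) = 50066*(410995907513/15078000) = 10288460552772929/7539000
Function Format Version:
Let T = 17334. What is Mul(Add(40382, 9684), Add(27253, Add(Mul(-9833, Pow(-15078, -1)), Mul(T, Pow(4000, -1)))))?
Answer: Rational(10288460552772929, 7539000) ≈ 1.3647e+9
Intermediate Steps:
Mul(Add(40382, 9684), Add(27253, Add(Mul(-9833, Pow(-15078, -1)), Mul(T, Pow(4000, -1))))) = Mul(Add(40382, 9684), Add(27253, Add(Mul(-9833, Pow(-15078, -1)), Mul(17334, Pow(4000, -1))))) = Mul(50066, Add(27253, Add(Mul(-9833, Rational(-1, 15078)), Mul(17334, Rational(1, 4000))))) = Mul(50066, Add(27253, Add(Rational(9833, 15078), Rational(8667, 2000)))) = Mul(50066, Add(27253, Rational(75173513, 15078000))) = Mul(50066, Rational(410995907513, 15078000)) = Rational(10288460552772929, 7539000)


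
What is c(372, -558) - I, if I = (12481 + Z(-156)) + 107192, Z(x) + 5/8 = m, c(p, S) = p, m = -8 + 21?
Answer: -954507/8 ≈ -1.1931e+5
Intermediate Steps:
m = 13
Z(x) = 99/8 (Z(x) = -5/8 + 13 = 99/8)
I = 957483/8 (I = (12481 + 99/8) + 107192 = 99947/8 + 107192 = 957483/8 ≈ 1.1969e+5)
c(372, -558) - I = 372 - 1*957483/8 = 372 - 957483/8 = -954507/8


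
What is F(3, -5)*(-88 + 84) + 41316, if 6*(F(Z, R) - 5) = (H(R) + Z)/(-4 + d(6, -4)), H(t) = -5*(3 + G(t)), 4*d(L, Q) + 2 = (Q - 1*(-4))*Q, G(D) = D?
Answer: 1115044/27 ≈ 41298.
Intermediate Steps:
d(L, Q) = -½ + Q*(4 + Q)/4 (d(L, Q) = -½ + ((Q - 1*(-4))*Q)/4 = -½ + ((Q + 4)*Q)/4 = -½ + ((4 + Q)*Q)/4 = -½ + (Q*(4 + Q))/4 = -½ + Q*(4 + Q)/4)
H(t) = -15 - 5*t (H(t) = -5*(3 + t) = -15 - 5*t)
F(Z, R) = 50/9 - Z/27 + 5*R/27 (F(Z, R) = 5 + (((-15 - 5*R) + Z)/(-4 + (-½ - 4 + (¼)*(-4)²)))/6 = 5 + ((-15 + Z - 5*R)/(-4 + (-½ - 4 + (¼)*16)))/6 = 5 + ((-15 + Z - 5*R)/(-4 + (-½ - 4 + 4)))/6 = 5 + ((-15 + Z - 5*R)/(-4 - ½))/6 = 5 + ((-15 + Z - 5*R)/(-9/2))/6 = 5 + ((-15 + Z - 5*R)*(-2/9))/6 = 5 + (10/3 - 2*Z/9 + 10*R/9)/6 = 5 + (5/9 - Z/27 + 5*R/27) = 50/9 - Z/27 + 5*R/27)
F(3, -5)*(-88 + 84) + 41316 = (50/9 - 1/27*3 + (5/27)*(-5))*(-88 + 84) + 41316 = (50/9 - ⅑ - 25/27)*(-4) + 41316 = (122/27)*(-4) + 41316 = -488/27 + 41316 = 1115044/27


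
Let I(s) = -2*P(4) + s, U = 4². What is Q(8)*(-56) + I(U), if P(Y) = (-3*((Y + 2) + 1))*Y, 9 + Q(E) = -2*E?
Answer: 1584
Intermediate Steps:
Q(E) = -9 - 2*E
U = 16
P(Y) = Y*(-9 - 3*Y) (P(Y) = (-3*((2 + Y) + 1))*Y = (-3*(3 + Y))*Y = (-9 - 3*Y)*Y = Y*(-9 - 3*Y))
I(s) = 168 + s (I(s) = -(-6)*4*(3 + 4) + s = -(-6)*4*7 + s = -2*(-84) + s = 168 + s)
Q(8)*(-56) + I(U) = (-9 - 2*8)*(-56) + (168 + 16) = (-9 - 16)*(-56) + 184 = -25*(-56) + 184 = 1400 + 184 = 1584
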